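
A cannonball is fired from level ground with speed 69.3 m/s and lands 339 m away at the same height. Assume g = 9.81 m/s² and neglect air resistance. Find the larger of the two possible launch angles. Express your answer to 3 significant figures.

Level-ground range: R = v₀² sin(2θ)/g ⇒ sin 2θ = R g / v₀² = 339×9.81/69.3² = 0.6925.
2θ = arcsin(0.6925) = 43.83° or 180° − 43.83° = 136.17°.
So θ = 21.9° or θ = 68.1°.

68.1°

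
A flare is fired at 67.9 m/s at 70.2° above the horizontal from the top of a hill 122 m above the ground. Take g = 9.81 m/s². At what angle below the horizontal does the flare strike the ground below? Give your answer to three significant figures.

v_x = 67.9 cos 70.2° = 23.00 m/s.
At impact |v_y| = √(v_y0² + 2 g h) = √(63.89² + 2×9.81×122) = 80.47 m/s.
Angle below horizontal = arctan(|v_y| / v_x) = arctan(80.47 / 23.00) = 74.0°.

74.0°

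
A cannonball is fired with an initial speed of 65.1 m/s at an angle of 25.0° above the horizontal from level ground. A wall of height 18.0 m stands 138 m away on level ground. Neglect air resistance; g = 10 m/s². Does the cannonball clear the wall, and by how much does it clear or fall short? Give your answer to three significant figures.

v_x = 65.1 cos 25.0° = 59.00 m/s; v_y0 = 65.1 sin 25.0° = 27.51 m/s.
Time to reach the wall: t = 138 / 59.00 = 2.339 s.
Height at that point: y = 27.51×2.339 − 5.000×2.339² = 36.99 m.
That is 36.99 − 18.0 = 19.0 m above the top of the wall, so the cannonball clears it.

Yes — it clears the wall by 19.0 m.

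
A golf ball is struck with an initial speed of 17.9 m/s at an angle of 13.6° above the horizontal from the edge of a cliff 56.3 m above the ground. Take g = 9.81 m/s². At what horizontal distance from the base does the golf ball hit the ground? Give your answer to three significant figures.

Components: v_x = 17.9 cos 13.6° = 17.40 m/s, v_y = 17.9 sin 13.6° = 4.209 m/s.
Vertical: 0 = 56.3 + 4.209 t − ½(9.81) t² ⇒ 4.905 t² − 4.209 t − 56.3 = 0.
t = [4.209 + √(17.72 + 1105)] / 9.810 = 3.845 s.
Horizontal: R = v_x · t = 17.40 × 3.845 = 66.9 m.

66.9 m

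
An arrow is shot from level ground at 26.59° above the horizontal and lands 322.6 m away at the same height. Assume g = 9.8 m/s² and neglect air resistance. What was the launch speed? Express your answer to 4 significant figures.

On level ground, R = v₀² sin(2θ) / g, so v₀ = √(R g / sin 2θ).
sin(2 × 26.59°) = 0.8005.
v₀ = √(322.6 × 9.8 / 0.8005) = √3949.4 = 62.84 m/s.

62.84 m/s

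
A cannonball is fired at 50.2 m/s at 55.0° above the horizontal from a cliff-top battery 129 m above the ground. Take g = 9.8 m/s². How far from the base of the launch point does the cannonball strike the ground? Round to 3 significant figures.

312 m

Components: v_x = 50.2 cos 55.0° = 28.79 m/s, v_y = 50.2 sin 55.0° = 41.12 m/s.
Vertical: 0 = 129 + 41.12 t − ½(9.8) t² ⇒ 4.900 t² − 41.12 t − 129 = 0.
t = [41.12 + √(1691 + 2528)] / 9.800 = 10.82 s.
Horizontal: R = v_x · t = 28.79 × 10.82 = 312 m.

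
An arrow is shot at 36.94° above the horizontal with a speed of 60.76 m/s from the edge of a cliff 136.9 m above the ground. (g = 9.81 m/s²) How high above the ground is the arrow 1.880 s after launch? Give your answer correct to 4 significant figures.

188.2 m

v_y0 = 60.76 sin 36.94° = 36.515 m/s.
y(t) = 136.9 + v_y0 t − ½ g t² = 136.9 + 36.515×1.880 − ½×9.81×1.880² = 188.2 m.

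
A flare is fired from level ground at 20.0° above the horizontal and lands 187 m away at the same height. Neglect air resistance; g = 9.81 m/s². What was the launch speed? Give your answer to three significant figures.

53.4 m/s

On level ground, R = v₀² sin(2θ) / g, so v₀ = √(R g / sin 2θ).
sin(2 × 20.0°) = 0.6428.
v₀ = √(187 × 9.81 / 0.6428) = √2854 = 53.4 m/s.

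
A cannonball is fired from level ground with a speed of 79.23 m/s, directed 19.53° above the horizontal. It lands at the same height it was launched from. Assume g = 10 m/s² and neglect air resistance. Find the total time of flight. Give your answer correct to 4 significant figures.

Vertical component: v_y = 79.23 sin 19.53° = 26.487 m/s.
For a projectile landing at launch height, time of flight is t = 2 v_y / g = 2 × 26.487 / 10 = 5.297 s.

5.297 s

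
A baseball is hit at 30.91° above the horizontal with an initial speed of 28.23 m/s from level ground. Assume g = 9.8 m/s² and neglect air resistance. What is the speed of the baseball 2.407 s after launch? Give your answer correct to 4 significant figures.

25.87 m/s

v_x = 28.23 cos 30.91° = 24.221 m/s (constant).
v_y(t) = 28.23 sin 30.91° − g t = 14.501 − 9.8 × 2.407 = -9.0876 m/s.
Speed = √(v_x² + v_y²) = √(586.66 + 82.584) = 25.87 m/s.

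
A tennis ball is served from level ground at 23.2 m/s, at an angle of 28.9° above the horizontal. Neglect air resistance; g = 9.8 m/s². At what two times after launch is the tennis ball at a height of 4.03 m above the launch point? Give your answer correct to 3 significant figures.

0.447 s and 1.84 s

v_y0 = 23.2 sin 28.9° = 11.21 m/s.
Set y = v_y0 t − ½ g t² = 4.03: 4.900 t² − 11.21 t + 4.03 = 0.
t = [11.21 ± √(125.7 − 78.99)] / 9.8 = (11.21 ± 6.834) / 9.8, giving t = 0.447 s or t = 1.84 s.
So the tennis ball is at 4.03 m at t = 0.447 s (rising) and t = 1.84 s (falling).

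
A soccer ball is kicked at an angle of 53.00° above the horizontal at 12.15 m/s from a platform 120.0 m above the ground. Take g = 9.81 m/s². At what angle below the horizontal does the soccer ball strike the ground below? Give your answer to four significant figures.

81.59°

v_x = 12.15 cos 53.00° = 7.3121 m/s.
At impact |v_y| = √(v_y0² + 2 g h) = √(9.7034² + 2×9.81×120.0) = 49.483 m/s.
Angle below horizontal = arctan(|v_y| / v_x) = arctan(49.483 / 7.3121) = 81.59°.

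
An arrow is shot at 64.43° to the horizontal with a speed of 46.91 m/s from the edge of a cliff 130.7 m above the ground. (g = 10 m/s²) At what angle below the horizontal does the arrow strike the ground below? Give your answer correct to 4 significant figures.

73.03°

v_x = 46.91 cos 64.43° = 20.247 m/s.
At impact |v_y| = √(v_y0² + 2 g h) = √(42.316² + 2×10×130.7) = 66.367 m/s.
Angle below horizontal = arctan(|v_y| / v_x) = arctan(66.367 / 20.247) = 73.03°.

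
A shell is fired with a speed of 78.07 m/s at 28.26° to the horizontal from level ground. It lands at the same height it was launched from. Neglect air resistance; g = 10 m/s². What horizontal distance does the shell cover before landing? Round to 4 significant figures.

508.4 m

For level ground, R = v₀² sin(2θ) / g.
sin(2 × 28.26°) = sin 56.520° = 0.8341.
R = (78.07)² × 0.8341 / 10 = 508.4 m.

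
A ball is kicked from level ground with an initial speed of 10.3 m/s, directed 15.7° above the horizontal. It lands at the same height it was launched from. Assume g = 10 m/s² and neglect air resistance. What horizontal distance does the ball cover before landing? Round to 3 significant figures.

5.53 m

Components: v_x = 10.3 cos 15.7° = 9.916 m/s, v_y = 10.3 sin 15.7° = 2.787 m/s.
Time of flight (same landing height): t = 2 v_y / g = 2 × 2.787 / 10 = 0.5574 s.
Range: R = v_x · t = 9.916 × 0.5574 = 5.53 m.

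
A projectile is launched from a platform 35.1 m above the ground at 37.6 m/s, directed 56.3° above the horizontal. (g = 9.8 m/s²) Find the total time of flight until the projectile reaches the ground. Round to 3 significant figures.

7.36 s

Vertical component: v_y = 37.6 sin 56.3° = 31.28 m/s.
Taking up as positive with launch at y = 35.1 m, landing at y = 0: 0 = 35.1 + 31.28 t − ½(9.8) t².
Solving 4.900 t² − 31.28 t − 35.1 = 0 gives t = [31.28 + √(31.28² + 4·4.900·35.1)] / 9.800 = 7.36 s.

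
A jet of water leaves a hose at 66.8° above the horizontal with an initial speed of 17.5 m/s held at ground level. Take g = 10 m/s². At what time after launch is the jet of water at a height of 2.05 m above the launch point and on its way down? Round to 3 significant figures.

v_y0 = 17.5 sin 66.8° = 16.08 m/s.
Set y = v_y0 t − ½ g t² = 2.05: 5.000 t² − 16.08 t + 2.05 = 0.
t = [16.08 ± √(258.6 − 41.00)] / 10 = (16.08 ± 14.75) / 10, giving t = 0.133 s or t = 3.08 s.
On the way down corresponds to the larger root: t = 3.08 s.

3.08 s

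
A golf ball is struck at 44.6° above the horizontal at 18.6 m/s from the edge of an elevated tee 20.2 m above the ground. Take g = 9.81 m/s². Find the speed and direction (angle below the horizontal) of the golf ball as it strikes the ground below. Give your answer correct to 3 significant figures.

v_x = 18.6 cos 44.6° = 13.24 m/s (constant).
|v_y| at impact = √((13.06)² + 2×9.81×20.2) = 23.81 m/s.
Speed = √(13.24² + 23.81²) = 27.2 m/s; angle = arctan(23.81/13.24) = 60.9° below horizontal.

27.2 m/s at 60.9° below the horizontal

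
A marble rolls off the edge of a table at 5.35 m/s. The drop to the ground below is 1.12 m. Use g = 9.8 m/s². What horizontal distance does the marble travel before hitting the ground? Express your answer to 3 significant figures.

Initial vertical velocity is zero, so the fall time comes from h = ½ g t²: t = √(2 × 1.12 / 9.8) = 0.4781 s.
Horizontal motion is uniform at 5.35 m/s, so x = 5.35 × 0.4781 = 2.56 m.

2.56 m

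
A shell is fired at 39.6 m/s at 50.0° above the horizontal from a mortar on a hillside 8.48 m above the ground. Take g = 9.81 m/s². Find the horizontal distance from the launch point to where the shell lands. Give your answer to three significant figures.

164 m

Components: v_x = 39.6 cos 50.0° = 25.45 m/s, v_y = 39.6 sin 50.0° = 30.34 m/s.
Vertical: 0 = 8.48 + 30.34 t − ½(9.81) t² ⇒ 4.905 t² − 30.34 t − 8.48 = 0.
t = [30.34 + √(920.5 + 166.4)] / 9.810 = 6.453 s.
Horizontal: R = v_x · t = 25.45 × 6.453 = 164 m.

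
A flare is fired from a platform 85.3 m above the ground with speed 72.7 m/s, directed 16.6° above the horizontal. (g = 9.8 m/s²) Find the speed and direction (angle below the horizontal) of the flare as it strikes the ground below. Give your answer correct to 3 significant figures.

83.4 m/s at 33.4° below the horizontal

v_x = 72.7 cos 16.6° = 69.67 m/s (constant).
|v_y| at impact = √((20.77)² + 2×9.8×85.3) = 45.86 m/s.
Speed = √(69.67² + 45.86²) = 83.4 m/s; angle = arctan(45.86/69.67) = 33.4° below horizontal.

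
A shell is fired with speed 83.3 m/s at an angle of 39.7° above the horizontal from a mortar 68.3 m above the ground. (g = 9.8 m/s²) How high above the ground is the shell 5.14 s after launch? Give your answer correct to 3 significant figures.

v_y0 = 83.3 sin 39.7° = 53.21 m/s.
y(t) = 68.3 + v_y0 t − ½ g t² = 68.3 + 53.21×5.14 − ½×9.8×5.14² = 212 m.

212 m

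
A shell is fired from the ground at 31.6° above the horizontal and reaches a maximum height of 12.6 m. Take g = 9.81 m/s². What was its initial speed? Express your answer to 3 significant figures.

At maximum height v_y = 0, so (v₀ sin θ)² = 2 g H.
v₀ sin 31.6° = √(2 × 9.81 × 12.6) = 15.72 m/s.
v₀ = 15.72 / sin 31.6° = 15.72 / 0.5240 = 30.0 m/s.

30.0 m/s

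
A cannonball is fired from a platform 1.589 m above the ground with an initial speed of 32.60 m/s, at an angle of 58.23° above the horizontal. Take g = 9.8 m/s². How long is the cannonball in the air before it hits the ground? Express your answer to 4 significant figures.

Vertical component: v_y = 32.60 sin 58.23° = 27.715 m/s.
Taking up as positive with launch at y = 1.589 m, landing at y = 0: 0 = 1.589 + 27.715 t − ½(9.8) t².
Solving 4.900 t² − 27.715 t − 1.589 = 0 gives t = [27.715 + √(27.715² + 4·4.900·1.589)] / 9.800 = 5.713 s.

5.713 s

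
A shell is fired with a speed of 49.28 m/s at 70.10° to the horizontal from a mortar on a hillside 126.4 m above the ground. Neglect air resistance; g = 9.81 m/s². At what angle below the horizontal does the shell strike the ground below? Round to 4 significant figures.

76.15°

v_x = 49.28 cos 70.10° = 16.774 m/s.
At impact |v_y| = √(v_y0² + 2 g h) = √(46.337² + 2×9.81×126.4) = 68.023 m/s.
Angle below horizontal = arctan(|v_y| / v_x) = arctan(68.023 / 16.774) = 76.15°.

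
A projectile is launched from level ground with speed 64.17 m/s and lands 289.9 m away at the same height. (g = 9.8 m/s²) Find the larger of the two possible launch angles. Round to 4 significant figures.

Level-ground range: R = v₀² sin(2θ)/g ⇒ sin 2θ = R g / v₀² = 289.9×9.8/64.17² = 0.6899.
2θ = arcsin(0.6899) = 43.622° or 180° − 43.622° = 136.378°.
So θ = 21.81° or θ = 68.19°.

68.19°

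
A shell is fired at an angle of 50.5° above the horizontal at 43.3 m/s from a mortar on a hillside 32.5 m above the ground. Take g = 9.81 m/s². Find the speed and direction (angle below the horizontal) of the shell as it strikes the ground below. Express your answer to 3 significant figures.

v_x = 43.3 cos 50.5° = 27.54 m/s (constant).
|v_y| at impact = √((33.41)² + 2×9.81×32.5) = 41.88 m/s.
Speed = √(27.54² + 41.88²) = 50.1 m/s; angle = arctan(41.88/27.54) = 56.7° below horizontal.

50.1 m/s at 56.7° below the horizontal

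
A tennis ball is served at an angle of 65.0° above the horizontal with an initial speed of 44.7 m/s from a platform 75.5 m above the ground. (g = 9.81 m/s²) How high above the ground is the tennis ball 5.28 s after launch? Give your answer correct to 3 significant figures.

153 m

v_y0 = 44.7 sin 65.0° = 40.51 m/s.
y(t) = 75.5 + v_y0 t − ½ g t² = 75.5 + 40.51×5.28 − ½×9.81×5.28² = 153 m.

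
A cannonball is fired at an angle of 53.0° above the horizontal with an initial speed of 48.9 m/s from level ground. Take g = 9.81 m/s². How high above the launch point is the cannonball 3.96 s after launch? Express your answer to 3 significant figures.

v_y0 = 48.9 sin 53.0° = 39.05 m/s.
y(t) = v_y0 t − ½ g t² = 39.05×3.96 − 4.905×3.96² = 77.7 m.

77.7 m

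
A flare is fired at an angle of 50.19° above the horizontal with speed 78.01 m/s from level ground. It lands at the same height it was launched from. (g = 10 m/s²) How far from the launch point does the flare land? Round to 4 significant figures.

Components: v_x = 78.01 cos 50.19° = 49.945 m/s, v_y = 78.01 sin 50.19° = 59.925 m/s.
Time of flight (same landing height): t = 2 v_y / g = 2 × 59.925 / 10 = 11.985 s.
Range: R = v_x · t = 49.945 × 11.985 = 598.6 m.

598.6 m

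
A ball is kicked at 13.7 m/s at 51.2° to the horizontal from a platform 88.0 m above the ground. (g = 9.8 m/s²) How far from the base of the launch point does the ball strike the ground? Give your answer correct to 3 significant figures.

46.9 m

Components: v_x = 13.7 cos 51.2° = 8.584 m/s, v_y = 13.7 sin 51.2° = 10.68 m/s.
Vertical: 0 = 88.0 + 10.68 t − ½(9.8) t² ⇒ 4.900 t² − 10.68 t − 88.0 = 0.
t = [10.68 + √(114.1 + 1725)] / 9.800 = 5.466 s.
Horizontal: R = v_x · t = 8.584 × 5.466 = 46.9 m.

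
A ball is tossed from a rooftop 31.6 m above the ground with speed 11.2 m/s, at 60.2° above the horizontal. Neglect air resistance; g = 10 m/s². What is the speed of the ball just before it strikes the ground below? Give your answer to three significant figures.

27.5 m/s

v_x = 11.2 cos 60.2° = 5.566 m/s is unchanged throughout.
For the vertical component, v_y² = v_y0² + 2 g h = (9.719)² + 2×10×31.6 = 726.5, so |v_y| = 26.95 m/s.
Impact speed = √(v_x² + v_y²) = √(30.98 + 726.5) = 27.5 m/s.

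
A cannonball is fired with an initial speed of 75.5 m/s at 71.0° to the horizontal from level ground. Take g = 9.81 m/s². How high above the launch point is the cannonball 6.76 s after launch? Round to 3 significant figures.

258 m

v_y0 = 75.5 sin 71.0° = 71.39 m/s.
y(t) = v_y0 t − ½ g t² = 71.39×6.76 − 4.905×6.76² = 258 m.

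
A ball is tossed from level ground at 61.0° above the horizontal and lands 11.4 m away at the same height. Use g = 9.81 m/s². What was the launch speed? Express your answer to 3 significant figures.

On level ground, R = v₀² sin(2θ) / g, so v₀ = √(R g / sin 2θ).
sin(2 × 61.0°) = 0.8480.
v₀ = √(11.4 × 9.81 / 0.8480) = √131.9 = 11.5 m/s.

11.5 m/s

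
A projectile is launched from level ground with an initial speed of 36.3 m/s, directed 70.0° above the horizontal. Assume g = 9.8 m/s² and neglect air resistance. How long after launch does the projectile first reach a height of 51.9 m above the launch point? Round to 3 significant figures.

2.25 s

v_y0 = 36.3 sin 70.0° = 34.11 m/s.
Set y = v_y0 t − ½ g t² = 51.9: 4.900 t² − 34.11 t + 51.9 = 0.
t = [34.11 ± √(1163 − 1017)] / 9.8 = (34.11 ± 12.08) / 9.8, giving t = 2.25 s or t = 4.71 s.
The projectile is on the way up at the first time, so t = 2.25 s.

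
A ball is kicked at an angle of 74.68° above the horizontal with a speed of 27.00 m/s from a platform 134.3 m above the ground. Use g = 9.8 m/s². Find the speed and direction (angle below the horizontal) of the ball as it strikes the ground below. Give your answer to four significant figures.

v_x = 27.00 cos 74.68° = 7.1337 m/s (constant).
|v_y| at impact = √((26.041)² + 2×9.8×134.3) = 57.536 m/s.
Speed = √(7.1337² + 57.536²) = 57.98 m/s; angle = arctan(57.536/7.1337) = 82.93° below horizontal.

57.98 m/s at 82.93° below the horizontal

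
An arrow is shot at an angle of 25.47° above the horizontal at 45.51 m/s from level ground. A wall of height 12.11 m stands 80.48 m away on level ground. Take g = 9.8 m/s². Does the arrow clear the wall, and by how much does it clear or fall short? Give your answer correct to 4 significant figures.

v_x = 45.51 cos 25.47° = 41.087 m/s; v_y0 = 45.51 sin 25.47° = 19.571 m/s.
Time to reach the wall: t = 80.48 / 41.087 = 1.9588 s.
Height at that point: y = 19.571×1.9588 − 4.900×1.9588² = 19.535 m.
That is 19.535 − 12.11 = 7.425 m above the top of the wall, so the arrow clears it.

Yes — it clears the wall by 7.425 m.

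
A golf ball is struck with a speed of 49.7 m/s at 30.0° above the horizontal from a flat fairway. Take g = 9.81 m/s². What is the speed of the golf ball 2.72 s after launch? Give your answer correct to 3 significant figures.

v_x = 49.7 cos 30.0° = 43.04 m/s (constant).
v_y(t) = 49.7 sin 30.0° − g t = 24.85 − 9.81 × 2.72 = -1.833 m/s.
Speed = √(v_x² + v_y²) = √(1852 + 3.360) = 43.1 m/s.

43.1 m/s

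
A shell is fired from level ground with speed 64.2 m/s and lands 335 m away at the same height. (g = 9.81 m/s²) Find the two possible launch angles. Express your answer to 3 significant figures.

Level-ground range: R = v₀² sin(2θ)/g ⇒ sin 2θ = R g / v₀² = 335×9.81/64.2² = 0.7973.
2θ = arcsin(0.7973) = 52.87° or 180° − 52.87° = 127.13°.
So θ = 26.4° or θ = 63.6°.

26.4° and 63.6°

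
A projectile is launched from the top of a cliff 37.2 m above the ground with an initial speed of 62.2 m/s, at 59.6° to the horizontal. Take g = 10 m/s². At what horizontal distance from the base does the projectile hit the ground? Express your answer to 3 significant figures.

Components: v_x = 62.2 cos 59.6° = 31.48 m/s, v_y = 62.2 sin 59.6° = 53.65 m/s.
Vertical: 0 = 37.2 + 53.65 t − ½(10) t² ⇒ 5.000 t² − 53.65 t − 37.2 = 0.
t = [53.65 + √(2878 + 744.0)] / 10.00 = 11.38 s.
Horizontal: R = v_x · t = 31.48 × 11.38 = 358 m.

358 m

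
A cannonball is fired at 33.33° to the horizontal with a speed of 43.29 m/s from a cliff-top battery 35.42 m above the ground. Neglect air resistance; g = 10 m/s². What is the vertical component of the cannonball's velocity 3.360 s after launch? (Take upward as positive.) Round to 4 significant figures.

-9.814 m/s

Initial vertical component: v_y0 = 43.29 sin 33.33° = 23.786 m/s.
v_y(t) = v_y0 − g t = 23.786 − 10 × 3.360 = -9.814 m/s.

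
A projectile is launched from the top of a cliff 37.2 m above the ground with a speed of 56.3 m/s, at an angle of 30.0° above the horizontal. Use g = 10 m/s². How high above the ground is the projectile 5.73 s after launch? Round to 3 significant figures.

v_y0 = 56.3 sin 30.0° = 28.15 m/s.
y(t) = 37.2 + v_y0 t − ½ g t² = 37.2 + 28.15×5.73 − ½×10×5.73² = 34.3 m.

34.3 m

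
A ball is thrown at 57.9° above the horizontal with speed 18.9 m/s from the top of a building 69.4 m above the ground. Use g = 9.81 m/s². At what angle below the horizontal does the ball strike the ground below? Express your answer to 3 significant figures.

v_x = 18.9 cos 57.9° = 10.04 m/s.
At impact |v_y| = √(v_y0² + 2 g h) = √(16.01² + 2×9.81×69.4) = 40.22 m/s.
Angle below horizontal = arctan(|v_y| / v_x) = arctan(40.22 / 10.04) = 76.0°.

76.0°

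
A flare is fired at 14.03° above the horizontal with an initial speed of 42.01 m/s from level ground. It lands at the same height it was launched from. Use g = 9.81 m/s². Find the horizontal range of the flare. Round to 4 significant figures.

For level ground, R = v₀² sin(2θ) / g.
sin(2 × 14.03°) = sin 28.060° = 0.4704.
R = (42.01)² × 0.4704 / 9.81 = 84.63 m.

84.63 m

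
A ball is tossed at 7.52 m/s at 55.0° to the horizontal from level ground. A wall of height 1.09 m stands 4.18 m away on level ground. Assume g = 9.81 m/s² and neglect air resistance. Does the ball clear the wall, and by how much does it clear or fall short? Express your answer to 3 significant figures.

Yes — it clears the wall by 0.273 m.

v_x = 7.52 cos 55.0° = 4.313 m/s; v_y0 = 7.52 sin 55.0° = 6.160 m/s.
Time to reach the wall: t = 4.18 / 4.313 = 0.9692 s.
Height at that point: y = 6.160×0.9692 − 4.905×0.9692² = 1.363 m.
That is 1.363 − 1.09 = 0.273 m above the top of the wall, so the ball clears it.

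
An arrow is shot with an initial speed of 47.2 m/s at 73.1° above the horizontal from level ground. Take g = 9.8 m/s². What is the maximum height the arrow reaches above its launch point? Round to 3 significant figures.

Vertical component of launch velocity: v_y = 47.2 sin 73.1° = 45.16 m/s.
At the highest point the vertical velocity is zero, so v_y² = 2 g h_max.
h_max = (45.16)² / (2 × 9.8) = 2039 / 19.60 = 104 m.

104 m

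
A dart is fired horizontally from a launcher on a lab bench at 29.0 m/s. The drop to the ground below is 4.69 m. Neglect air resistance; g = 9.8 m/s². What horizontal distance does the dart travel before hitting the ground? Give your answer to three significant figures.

28.4 m

Initial vertical velocity is zero, so the fall time comes from h = ½ g t²: t = √(2 × 4.69 / 9.8) = 0.9783 s.
Horizontal motion is uniform at 29.0 m/s, so x = 29.0 × 0.9783 = 28.4 m.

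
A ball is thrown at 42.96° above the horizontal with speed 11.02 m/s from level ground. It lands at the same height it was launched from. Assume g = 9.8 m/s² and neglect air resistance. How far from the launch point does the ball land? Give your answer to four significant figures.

For level ground, R = v₀² sin(2θ) / g.
sin(2 × 42.96°) = sin 85.920° = 0.9975.
R = (11.02)² × 0.9975 / 9.8 = 12.36 m.

12.36 m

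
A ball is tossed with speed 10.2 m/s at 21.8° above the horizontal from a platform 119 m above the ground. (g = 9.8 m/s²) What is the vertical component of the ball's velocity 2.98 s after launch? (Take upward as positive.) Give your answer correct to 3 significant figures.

-25.4 m/s

Initial vertical component: v_y0 = 10.2 sin 21.8° = 3.788 m/s.
v_y(t) = v_y0 − g t = 3.788 − 9.8 × 2.98 = -25.4 m/s.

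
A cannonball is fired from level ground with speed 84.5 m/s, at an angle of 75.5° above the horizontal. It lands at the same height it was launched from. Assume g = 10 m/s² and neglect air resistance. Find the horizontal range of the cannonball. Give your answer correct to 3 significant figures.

Components: v_x = 84.5 cos 75.5° = 21.16 m/s, v_y = 84.5 sin 75.5° = 81.81 m/s.
Time of flight (same landing height): t = 2 v_y / g = 2 × 81.81 / 10 = 16.36 s.
Range: R = v_x · t = 21.16 × 16.36 = 346 m.

346 m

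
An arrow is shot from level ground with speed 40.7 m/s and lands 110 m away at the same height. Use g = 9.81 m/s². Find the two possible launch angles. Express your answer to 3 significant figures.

20.3° and 69.7°

Level-ground range: R = v₀² sin(2θ)/g ⇒ sin 2θ = R g / v₀² = 110×9.81/40.7² = 0.6514.
2θ = arcsin(0.6514) = 40.65° or 180° − 40.65° = 139.35°.
So θ = 20.3° or θ = 69.7°.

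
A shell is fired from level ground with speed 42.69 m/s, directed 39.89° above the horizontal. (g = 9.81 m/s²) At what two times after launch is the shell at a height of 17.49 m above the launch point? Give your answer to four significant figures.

0.7359 s and 4.846 s

v_y0 = 42.69 sin 39.89° = 27.378 m/s.
Set y = v_y0 t − ½ g t² = 17.49: 4.905 t² − 27.378 t + 17.49 = 0.
t = [27.378 ± √(749.55 − 343.15)] / 9.81 = (27.378 ± 20.159) / 9.81, giving t = 0.7359 s or t = 4.846 s.
So the shell is at 17.49 m at t = 0.7359 s (rising) and t = 4.846 s (falling).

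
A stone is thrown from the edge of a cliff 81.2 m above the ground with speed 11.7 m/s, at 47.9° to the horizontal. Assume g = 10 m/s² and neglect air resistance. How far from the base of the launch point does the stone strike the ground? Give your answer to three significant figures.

Components: v_x = 11.7 cos 47.9° = 7.844 m/s, v_y = 11.7 sin 47.9° = 8.681 m/s.
Vertical: 0 = 81.2 + 8.681 t − ½(10) t² ⇒ 5.000 t² − 8.681 t − 81.2 = 0.
t = [8.681 + √(75.36 + 1624)] / 10.00 = 4.990 s.
Horizontal: R = v_x · t = 7.844 × 4.990 = 39.1 m.

39.1 m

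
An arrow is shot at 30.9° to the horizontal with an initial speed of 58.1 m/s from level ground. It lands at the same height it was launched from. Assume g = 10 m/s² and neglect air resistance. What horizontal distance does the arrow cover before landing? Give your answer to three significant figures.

297 m

For level ground, R = v₀² sin(2θ) / g.
sin(2 × 30.9°) = sin 61.80° = 0.8813.
R = (58.1)² × 0.8813 / 10 = 297 m.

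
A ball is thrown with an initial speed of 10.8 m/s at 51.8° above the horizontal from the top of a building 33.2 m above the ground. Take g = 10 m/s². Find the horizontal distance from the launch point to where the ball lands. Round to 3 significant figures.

23.8 m

Components: v_x = 10.8 cos 51.8° = 6.679 m/s, v_y = 10.8 sin 51.8° = 8.487 m/s.
Vertical: 0 = 33.2 + 8.487 t − ½(10) t² ⇒ 5.000 t² − 8.487 t − 33.2 = 0.
t = [8.487 + √(72.03 + 664.0)] / 10.00 = 3.562 s.
Horizontal: R = v_x · t = 6.679 × 3.562 = 23.8 m.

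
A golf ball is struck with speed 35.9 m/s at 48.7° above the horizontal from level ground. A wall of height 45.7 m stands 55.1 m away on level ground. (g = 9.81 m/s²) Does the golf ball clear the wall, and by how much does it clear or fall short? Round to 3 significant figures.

No — it falls 9.51 m short of clearing the wall.

v_x = 35.9 cos 48.7° = 23.69 m/s; v_y0 = 35.9 sin 48.7° = 26.97 m/s.
Time to reach the wall: t = 55.1 / 23.69 = 2.326 s.
Height at that point: y = 26.97×2.326 − 4.905×2.326² = 36.19 m.
That is 45.7 − 36.19 = 9.51 m below the top of the wall, so the golf ball does not clear it.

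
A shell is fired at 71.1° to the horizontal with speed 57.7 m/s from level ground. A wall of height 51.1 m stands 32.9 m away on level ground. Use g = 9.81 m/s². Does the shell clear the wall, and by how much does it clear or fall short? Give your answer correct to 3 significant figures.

v_x = 57.7 cos 71.1° = 18.69 m/s; v_y0 = 57.7 sin 71.1° = 54.59 m/s.
Time to reach the wall: t = 32.9 / 18.69 = 1.760 s.
Height at that point: y = 54.59×1.760 − 4.905×1.760² = 80.88 m.
That is 80.88 − 51.1 = 29.8 m above the top of the wall, so the shell clears it.

Yes — it clears the wall by 29.8 m.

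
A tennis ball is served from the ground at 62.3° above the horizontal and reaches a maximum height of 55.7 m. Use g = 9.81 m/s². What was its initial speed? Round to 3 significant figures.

At maximum height v_y = 0, so (v₀ sin θ)² = 2 g H.
v₀ sin 62.3° = √(2 × 9.81 × 55.7) = 33.06 m/s.
v₀ = 33.06 / sin 62.3° = 33.06 / 0.8854 = 37.3 m/s.

37.3 m/s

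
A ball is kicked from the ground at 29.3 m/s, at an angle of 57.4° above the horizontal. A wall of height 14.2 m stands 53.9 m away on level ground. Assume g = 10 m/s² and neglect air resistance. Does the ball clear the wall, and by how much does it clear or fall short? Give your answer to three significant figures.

Yes — it clears the wall by 11.8 m.

v_x = 29.3 cos 57.4° = 15.79 m/s; v_y0 = 29.3 sin 57.4° = 24.68 m/s.
Time to reach the wall: t = 53.9 / 15.79 = 3.414 s.
Height at that point: y = 24.68×3.414 − 5.000×3.414² = 25.98 m.
That is 25.98 − 14.2 = 11.8 m above the top of the wall, so the ball clears it.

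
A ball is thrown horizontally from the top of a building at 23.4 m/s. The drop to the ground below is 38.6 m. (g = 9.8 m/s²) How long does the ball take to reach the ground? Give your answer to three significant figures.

2.81 s

The horizontal speed doesn't affect the fall. With v_y0 = 0, h = ½ g t².
t = √(2 × 38.6 / 9.8) = √7.878 = 2.81 s.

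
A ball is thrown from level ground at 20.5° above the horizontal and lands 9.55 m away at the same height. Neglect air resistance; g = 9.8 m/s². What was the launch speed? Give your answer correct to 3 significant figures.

11.9 m/s

On level ground, R = v₀² sin(2θ) / g, so v₀ = √(R g / sin 2θ).
sin(2 × 20.5°) = 0.6561.
v₀ = √(9.55 × 9.8 / 0.6561) = √142.6 = 11.9 m/s.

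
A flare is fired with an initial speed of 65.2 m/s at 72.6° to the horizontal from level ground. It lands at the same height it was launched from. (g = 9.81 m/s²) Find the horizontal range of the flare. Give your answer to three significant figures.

For level ground, R = v₀² sin(2θ) / g.
sin(2 × 72.6°) = sin 145.2° = 0.5707.
R = (65.2)² × 0.5707 / 9.81 = 247 m.

247 m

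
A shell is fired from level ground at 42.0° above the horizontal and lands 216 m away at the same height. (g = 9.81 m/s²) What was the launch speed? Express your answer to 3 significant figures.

On level ground, R = v₀² sin(2θ) / g, so v₀ = √(R g / sin 2θ).
sin(2 × 42.0°) = 0.9945.
v₀ = √(216 × 9.81 / 0.9945) = √2131 = 46.2 m/s.

46.2 m/s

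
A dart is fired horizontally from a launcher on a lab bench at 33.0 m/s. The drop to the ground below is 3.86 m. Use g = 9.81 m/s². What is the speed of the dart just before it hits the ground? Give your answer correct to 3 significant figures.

Fall time: t = √(2 × 3.86 / 9.81) = 0.8871 s.
At impact: v_x = 33.0 m/s (unchanged), v_y = g t = 9.81 × 0.8871 = 8.702 m/s.
Speed = √(v_x² + v_y²) = √(1089 + 75.72) = 34.1 m/s.

34.1 m/s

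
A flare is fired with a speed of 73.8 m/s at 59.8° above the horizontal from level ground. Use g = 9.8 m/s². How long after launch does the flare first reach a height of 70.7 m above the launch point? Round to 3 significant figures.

1.22 s

v_y0 = 73.8 sin 59.8° = 63.78 m/s.
Set y = v_y0 t − ½ g t² = 70.7: 4.900 t² − 63.78 t + 70.7 = 0.
t = [63.78 ± √(4068 − 1386)] / 9.8 = (63.78 ± 51.79) / 9.8, giving t = 1.22 s or t = 11.8 s.
The flare is on the way up at the first time, so t = 1.22 s.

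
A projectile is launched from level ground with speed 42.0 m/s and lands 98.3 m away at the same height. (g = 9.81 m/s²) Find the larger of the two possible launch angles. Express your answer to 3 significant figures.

Level-ground range: R = v₀² sin(2θ)/g ⇒ sin 2θ = R g / v₀² = 98.3×9.81/42.0² = 0.5467.
2θ = arcsin(0.5467) = 33.14° or 180° − 33.14° = 146.86°.
So θ = 16.6° or θ = 73.4°.

73.4°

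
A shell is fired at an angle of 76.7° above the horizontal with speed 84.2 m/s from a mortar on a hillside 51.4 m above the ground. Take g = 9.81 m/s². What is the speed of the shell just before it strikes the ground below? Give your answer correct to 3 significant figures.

90.0 m/s

v_x = 84.2 cos 76.7° = 19.37 m/s is unchanged throughout.
For the vertical component, v_y² = v_y0² + 2 g h = (81.94)² + 2×9.81×51.4 = 7723, so |v_y| = 87.88 m/s.
Impact speed = √(v_x² + v_y²) = √(375.2 + 7723) = 90.0 m/s.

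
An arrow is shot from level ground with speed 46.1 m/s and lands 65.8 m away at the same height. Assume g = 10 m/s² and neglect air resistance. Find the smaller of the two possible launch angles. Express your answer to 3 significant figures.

Level-ground range: R = v₀² sin(2θ)/g ⇒ sin 2θ = R g / v₀² = 65.8×10/46.1² = 0.3096.
2θ = arcsin(0.3096) = 18.04° or 180° − 18.04° = 161.96°.
So θ = 9.02° or θ = 81.0°.

9.02°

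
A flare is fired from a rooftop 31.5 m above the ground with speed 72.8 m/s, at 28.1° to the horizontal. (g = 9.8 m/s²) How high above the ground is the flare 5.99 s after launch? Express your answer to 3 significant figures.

v_y0 = 72.8 sin 28.1° = 34.29 m/s.
y(t) = 31.5 + v_y0 t − ½ g t² = 31.5 + 34.29×5.99 − ½×9.8×5.99² = 61.1 m.

61.1 m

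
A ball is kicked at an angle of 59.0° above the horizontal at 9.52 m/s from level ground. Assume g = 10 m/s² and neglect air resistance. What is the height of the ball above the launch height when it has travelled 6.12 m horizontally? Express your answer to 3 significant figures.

v_x = 9.52 cos 59.0° = 4.903 m/s, v_y0 = 9.52 sin 59.0° = 8.160 m/s.
Time to reach x = 6.12 m: t = x / v_x = 6.12 / 4.903 = 1.248 s.
y = v_y0 t − ½ g t² = 8.160×1.248 − 5.000×1.248² = 2.40 m.

2.40 m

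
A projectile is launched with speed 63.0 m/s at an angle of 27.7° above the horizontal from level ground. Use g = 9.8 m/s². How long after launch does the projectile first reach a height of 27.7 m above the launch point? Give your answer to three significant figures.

v_y0 = 63.0 sin 27.7° = 29.29 m/s.
Set y = v_y0 t − ½ g t² = 27.7: 4.900 t² − 29.29 t + 27.7 = 0.
t = [29.29 ± √(857.9 − 542.9)] / 9.8 = (29.29 ± 17.75) / 9.8, giving t = 1.18 s or t = 4.80 s.
The projectile is on the way up at the first time, so t = 1.18 s.

1.18 s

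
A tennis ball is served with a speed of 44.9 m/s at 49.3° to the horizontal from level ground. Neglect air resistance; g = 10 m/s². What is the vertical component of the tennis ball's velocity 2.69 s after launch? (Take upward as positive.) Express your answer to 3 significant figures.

Initial vertical component: v_y0 = 44.9 sin 49.3° = 34.04 m/s.
v_y(t) = v_y0 − g t = 34.04 − 10 × 2.69 = 7.14 m/s.

7.14 m/s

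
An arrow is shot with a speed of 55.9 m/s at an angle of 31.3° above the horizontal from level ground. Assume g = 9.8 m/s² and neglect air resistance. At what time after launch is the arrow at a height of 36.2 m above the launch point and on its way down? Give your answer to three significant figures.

v_y0 = 55.9 sin 31.3° = 29.04 m/s.
Set y = v_y0 t − ½ g t² = 36.2: 4.900 t² − 29.04 t + 36.2 = 0.
t = [29.04 ± √(843.3 − 709.5)] / 9.8 = (29.04 ± 11.57) / 9.8, giving t = 1.78 s or t = 4.14 s.
On the way down corresponds to the larger root: t = 4.14 s.

4.14 s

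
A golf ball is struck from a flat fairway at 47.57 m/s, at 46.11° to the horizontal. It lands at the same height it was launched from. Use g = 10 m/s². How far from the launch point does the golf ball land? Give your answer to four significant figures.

Components: v_x = 47.57 cos 46.11° = 32.979 m/s, v_y = 47.57 sin 46.11° = 34.282 m/s.
Time of flight (same landing height): t = 2 v_y / g = 2 × 34.282 / 10 = 6.8564 s.
Range: R = v_x · t = 32.979 × 6.8564 = 226.1 m.

226.1 m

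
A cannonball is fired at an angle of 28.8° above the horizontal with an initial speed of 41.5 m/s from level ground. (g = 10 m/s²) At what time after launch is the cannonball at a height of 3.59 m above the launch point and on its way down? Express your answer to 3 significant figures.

v_y0 = 41.5 sin 28.8° = 19.99 m/s.
Set y = v_y0 t − ½ g t² = 3.59: 5.000 t² − 19.99 t + 3.59 = 0.
t = [19.99 ± √(399.6 − 71.80)] / 10 = (19.99 ± 18.11) / 10, giving t = 0.188 s or t = 3.81 s.
On the way down corresponds to the larger root: t = 3.81 s.

3.81 s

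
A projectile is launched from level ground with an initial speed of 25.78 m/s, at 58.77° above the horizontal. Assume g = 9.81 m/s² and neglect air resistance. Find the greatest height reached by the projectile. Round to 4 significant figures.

Vertical component of launch velocity: v_y = 25.78 sin 58.77° = 22.044 m/s.
At the highest point the vertical velocity is zero, so v_y² = 2 g h_max.
h_max = (22.044)² / (2 × 9.81) = 485.94 / 19.62 = 24.77 m.

24.77 m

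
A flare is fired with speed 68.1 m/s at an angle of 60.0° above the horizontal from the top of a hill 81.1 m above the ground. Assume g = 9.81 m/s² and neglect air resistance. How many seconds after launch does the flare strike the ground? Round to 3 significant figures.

13.3 s

Vertical component: v_y = 68.1 sin 60.0° = 58.98 m/s.
Taking up as positive with launch at y = 81.1 m, landing at y = 0: 0 = 81.1 + 58.98 t − ½(9.81) t².
Solving 4.905 t² − 58.98 t − 81.1 = 0 gives t = [58.98 + √(58.98² + 4·4.905·81.1)] / 9.810 = 13.3 s.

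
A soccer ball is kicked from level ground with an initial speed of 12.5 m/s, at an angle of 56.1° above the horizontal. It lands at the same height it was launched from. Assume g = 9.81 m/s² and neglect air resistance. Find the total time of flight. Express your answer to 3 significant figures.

Vertical component: v_y = 12.5 sin 56.1° = 10.38 m/s.
For a projectile landing at launch height, time of flight is t = 2 v_y / g = 2 × 10.38 / 9.81 = 2.12 s.

2.12 s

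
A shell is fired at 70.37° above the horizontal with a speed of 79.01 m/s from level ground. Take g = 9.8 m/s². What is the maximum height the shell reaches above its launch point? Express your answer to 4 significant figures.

282.6 m

Vertical component of launch velocity: v_y = 79.01 sin 70.37° = 74.418 m/s.
At the highest point the vertical velocity is zero, so v_y² = 2 g h_max.
h_max = (74.418)² / (2 × 9.8) = 5538.0 / 19.60 = 282.6 m.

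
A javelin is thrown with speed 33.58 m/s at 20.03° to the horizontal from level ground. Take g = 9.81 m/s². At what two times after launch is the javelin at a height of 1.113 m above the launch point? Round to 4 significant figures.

0.1011 s and 2.244 s

v_y0 = 33.58 sin 20.03° = 11.502 m/s.
Set y = v_y0 t − ½ g t² = 1.113: 4.905 t² − 11.502 t + 1.113 = 0.
t = [11.502 ± √(132.30 − 21.837)] / 9.81 = (11.502 ± 10.510) / 9.81, giving t = 0.1011 s or t = 2.244 s.
So the javelin is at 1.113 m at t = 0.1011 s (rising) and t = 2.244 s (falling).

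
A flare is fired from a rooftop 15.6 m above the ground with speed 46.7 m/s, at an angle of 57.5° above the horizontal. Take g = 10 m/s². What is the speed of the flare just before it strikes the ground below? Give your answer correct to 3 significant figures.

v_x = 46.7 cos 57.5° = 25.09 m/s is unchanged throughout.
For the vertical component, v_y² = v_y0² + 2 g h = (39.39)² + 2×10×15.6 = 1864, so |v_y| = 43.17 m/s.
Impact speed = √(v_x² + v_y²) = √(629.5 + 1864) = 49.9 m/s.

49.9 m/s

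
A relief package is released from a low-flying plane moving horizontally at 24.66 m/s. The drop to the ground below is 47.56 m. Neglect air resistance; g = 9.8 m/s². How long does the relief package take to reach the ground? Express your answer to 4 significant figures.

The horizontal speed doesn't affect the fall. With v_y0 = 0, h = ½ g t².
t = √(2 × 47.56 / 9.8) = √9.7061 = 3.115 s.

3.115 s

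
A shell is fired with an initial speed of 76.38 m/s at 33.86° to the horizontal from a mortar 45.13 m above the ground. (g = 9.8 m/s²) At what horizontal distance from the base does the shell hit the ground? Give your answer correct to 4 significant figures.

Components: v_x = 76.38 cos 33.86° = 63.426 m/s, v_y = 76.38 sin 33.86° = 42.556 m/s.
Vertical: 0 = 45.13 + 42.556 t − ½(9.8) t² ⇒ 4.900 t² − 42.556 t − 45.13 = 0.
t = [42.556 + √(1811.0 + 884.55)] / 9.800 = 9.6403 s.
Horizontal: R = v_x · t = 63.426 × 9.6403 = 611.4 m.

611.4 m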